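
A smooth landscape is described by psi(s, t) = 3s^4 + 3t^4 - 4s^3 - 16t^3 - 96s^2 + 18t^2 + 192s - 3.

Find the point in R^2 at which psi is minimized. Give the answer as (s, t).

(-4, 3)

psi(s,t) separates as P(s) + Q(t) − 3, so its minimum is min P + min Q − 3.
P'(s) = 12(s - 4)(s - 1)(s + 4) vanishes at s ∈ {-4, 1, 4}; Q'(t) = 12t(t - 3)(t - 1) vanishes at t ∈ {0, 1, 3}.
Local minima of P (where P''>0): P(-4)=-1280, P(4)=-256. Local minima of Q: Q(0)=0, Q(3)=-27.
So the global minimum of psi is P(-4) + Q(3) − 3 = -1280 − 27 − 3 = -1310, attained at (-4, 3).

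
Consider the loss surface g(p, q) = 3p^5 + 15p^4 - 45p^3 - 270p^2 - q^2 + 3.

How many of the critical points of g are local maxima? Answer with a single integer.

2

g separates as a function of p plus a function of q, so ∇g=0 decouples.
∂g/∂p = 15p(p - 3)(p + 3)(p + 4) = 0 at p ∈ {-4, -3, 0, 3}; ∂g/∂q = -2q = 0 at q ∈ {0}.
The Hessian is diagonal: diag(g_pp, g_qq). Second derivatives: g_pp(-4)=-420, g_pp(-3)=270, g_pp(0)=-540, g_pp(3)=1890; g_qq(0)=-2.
Local maxima occur where both diagonal entries negative: (-4, 0), (0, 0). Count: 2.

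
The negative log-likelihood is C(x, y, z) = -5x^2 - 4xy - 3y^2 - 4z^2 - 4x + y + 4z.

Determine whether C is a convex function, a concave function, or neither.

C is quadratic, so its Hessian is the constant matrix H = [[-10, -4, 0], [-4, -6, 0], [0, 0, -8]].
Leading principal minors: -10, 44, -352.
Signs alternate −, +, − ⇒ H ≺ 0 ⇒ concave.

concave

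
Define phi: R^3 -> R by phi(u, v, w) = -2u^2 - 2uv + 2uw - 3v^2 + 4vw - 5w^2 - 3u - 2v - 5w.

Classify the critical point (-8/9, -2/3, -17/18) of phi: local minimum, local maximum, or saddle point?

local maximum

The Hessian is constant: H = [[-4, -2, 2], [-2, -6, 4], [2, 4, -10]].
Leading principal minors: Δ₁ = -4, Δ₂ = 20, Δ₃ = -144.
The minors alternate sign starting negative (−, +, −), so H is negative definite: a local maximum.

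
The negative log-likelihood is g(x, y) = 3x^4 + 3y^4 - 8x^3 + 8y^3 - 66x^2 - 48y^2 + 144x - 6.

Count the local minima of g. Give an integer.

g separates as a function of x plus a function of y, so ∇g=0 decouples.
∂g/∂x = 12(x - 4)(x - 1)(x + 3) = 0 at x ∈ {-3, 1, 4}; ∂g/∂y = 12y(y - 2)(y + 4) = 0 at y ∈ {-4, 0, 2}.
The Hessian is diagonal: diag(g_xx, g_yy). Second derivatives: g_xx(-3)=336, g_xx(1)=-144, g_xx(4)=252; g_yy(-4)=288, g_yy(0)=-96, g_yy(2)=144.
Local minima occur where both diagonal entries positive: (-3, -4), (-3, 2), (4, -4), (4, 2). Count: 4.

4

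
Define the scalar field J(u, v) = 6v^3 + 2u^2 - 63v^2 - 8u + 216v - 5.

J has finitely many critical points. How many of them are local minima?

1

J separates as a function of u plus a function of v, so ∇J=0 decouples.
∂J/∂u = 4(u - 2) = 0 at u ∈ {2}; ∂J/∂v = 18(v - 4)(v - 3) = 0 at v ∈ {3, 4}.
The Hessian is diagonal: diag(J_uu, J_vv). Second derivatives: J_uu(2)=4; J_vv(3)=-18, J_vv(4)=18.
Local minima occur where both diagonal entries positive: (2, 4). Count: 1.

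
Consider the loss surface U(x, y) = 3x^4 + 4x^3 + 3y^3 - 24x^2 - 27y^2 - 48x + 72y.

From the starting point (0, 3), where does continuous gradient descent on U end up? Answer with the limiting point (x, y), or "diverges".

U is separable, so gradient descent decouples: x follows -∂U/∂x, y follows -∂U/∂y.
∂U/∂x = 12(x - 2)(x + 1)(x + 2); at x=0 this is -48, so x increases.
∂U/∂y = 9(y - 4)(y - 2); at y=3 this is -9, so y increases.
x converges to its nearest critical value 2 (a local min of the x-part); y converges to 4. The iterate converges to (2, 4).

(2, 4)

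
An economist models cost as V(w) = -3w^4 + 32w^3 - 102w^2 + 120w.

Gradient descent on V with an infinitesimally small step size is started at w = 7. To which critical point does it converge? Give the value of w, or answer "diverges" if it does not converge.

diverges

V'(w) = -12(w - 5)(w - 2)(w - 1), so V'(7) = -720.
Gradient descent moves in the -V' direction, i.e. w is increasing.
There is no critical point above w=7, and V' keeps the same sign, so the iterate runs off to +∞.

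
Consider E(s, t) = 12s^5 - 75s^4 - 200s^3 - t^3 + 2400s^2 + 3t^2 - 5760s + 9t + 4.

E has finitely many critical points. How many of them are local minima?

2

E separates as a function of s plus a function of t, so ∇E=0 decouples.
∂E/∂s = 60(s - 4)(s - 3)(s - 2)(s + 4) = 0 at s ∈ {-4, 2, 3, 4}; ∂E/∂t = -3(t - 3)(t + 1) = 0 at t ∈ {-1, 3}.
The Hessian is diagonal: diag(E_ss, E_tt). Second derivatives: E_ss(-4)=-20160, E_ss(2)=720, E_ss(3)=-420, E_ss(4)=960; E_tt(-1)=12, E_tt(3)=-12.
Local minima occur where both diagonal entries positive: (2, -1), (4, -1). Count: 2.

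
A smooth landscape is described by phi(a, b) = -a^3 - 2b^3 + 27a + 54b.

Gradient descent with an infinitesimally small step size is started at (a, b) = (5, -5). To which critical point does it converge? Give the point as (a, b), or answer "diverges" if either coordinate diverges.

phi is separable, so gradient descent decouples: a follows -∂phi/∂a, b follows -∂phi/∂b.
∂phi/∂a = -3(a - 3)(a + 3); at a=5 this is -48, so a increases.
∂phi/∂b = -6(b - 3)(b + 3); at b=-5 this is -96, so b increases.
The a-coordinate has no critical point in that direction and runs off to infinity.

diverges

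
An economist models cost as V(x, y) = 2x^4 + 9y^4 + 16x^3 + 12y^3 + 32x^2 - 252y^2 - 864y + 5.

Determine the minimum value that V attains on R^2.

-4411

V(x,y) separates as P(x) + Q(y) + 5, so its minimum is min P + min Q + 5.
P'(x) = 8x(x + 2)(x + 4) vanishes at x ∈ {-4, -2, 0}; Q'(y) = 36(y - 4)(y + 2)(y + 3) vanishes at y ∈ {-3, -2, 4}.
Local minima of P (where P''>0): P(-4)=0, P(0)=0. Local minima of Q: Q(-3)=729, Q(4)=-4416.
So the global minimum of V is P(-4) + Q(4) + 5 = 0 − 4416 + 5 = -4411, attained at (-4, 4).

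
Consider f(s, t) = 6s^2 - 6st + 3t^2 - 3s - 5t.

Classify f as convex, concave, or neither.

f is quadratic, so its Hessian is the constant matrix H = [[12, -6], [-6, 6]].
det(H) = 36, tr(H) = 18.
det(H) > 0 and tr(H) > 0, so H is positive definite everywhere: convex.

convex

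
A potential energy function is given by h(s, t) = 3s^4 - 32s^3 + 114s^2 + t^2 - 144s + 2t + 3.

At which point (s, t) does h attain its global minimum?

h(s,t) separates as P(s) + Q(t) + 3, so its minimum is min P + min Q + 3.
P'(s) = 12(s - 4)(s - 3)(s - 1) vanishes at s ∈ {1, 3, 4}; Q'(t) = 2(t + 1) vanishes at t ∈ {-1}.
Local minima of P (where P''>0): P(1)=-59, P(4)=-32. Local minima of Q: Q(-1)=-1.
So the global minimum of h is P(1) + Q(-1) + 3 = -59 − 1 + 3 = -57, attained at (1, -1).

(1, -1)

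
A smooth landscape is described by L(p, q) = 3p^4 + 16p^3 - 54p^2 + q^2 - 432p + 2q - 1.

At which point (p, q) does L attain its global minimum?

(3, -1)

L(p,q) separates as A(p) + B(q) − 1, so its minimum is min A + min B − 1.
A'(p) = 12(p - 3)(p + 3)(p + 4) vanishes at p ∈ {-4, -3, 3}; B'(q) = 2q + 2 vanishes at q ∈ {-1}.
Local minima of A (where A''>0): A(-4)=608, A(3)=-1107. Local minima of B: B(-1)=-1.
So the global minimum of L is A(3) + B(-1) − 1 = -1107 − 1 − 1 = -1109, attained at (3, -1).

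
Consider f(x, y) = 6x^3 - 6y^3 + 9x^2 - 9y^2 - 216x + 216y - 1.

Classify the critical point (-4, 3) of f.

local maximum

The mixed partial ∂²f/∂x∂y is 0, so the Hessian at any point is diag(f_xx, f_yy) = diag(18(2x + 1), -18(2y + 1)).
At (-4, 3): H = diag(-126, -126).
Both eigenvalues are negative, so H is negative definite: a local maximum.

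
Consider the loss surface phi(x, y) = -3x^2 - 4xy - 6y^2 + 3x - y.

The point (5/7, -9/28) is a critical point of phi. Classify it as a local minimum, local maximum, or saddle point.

local maximum

The Hessian of phi is constant: H = [[-6, -4], [-4, -12]].
det(H) = (-6)·(-12) − (-4)² = 56.
det(H) > 0 and tr(H) = -18 < 0, so H is negative definite and the point is a local maximum.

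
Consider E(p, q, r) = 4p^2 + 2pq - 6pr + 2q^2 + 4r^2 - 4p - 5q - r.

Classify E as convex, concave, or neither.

convex

E is quadratic, so its Hessian is the constant matrix H = [[8, 2, -6], [2, 4, 0], [-6, 0, 8]].
Leading principal minors: 8, 28, 80.
All positive ⇒ H ≻ 0 ⇒ convex.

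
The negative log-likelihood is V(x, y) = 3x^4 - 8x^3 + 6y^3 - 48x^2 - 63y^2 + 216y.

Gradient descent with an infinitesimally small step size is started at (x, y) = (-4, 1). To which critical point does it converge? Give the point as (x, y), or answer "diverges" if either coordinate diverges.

diverges

V is separable, so gradient descent decouples: x follows -∂V/∂x, y follows -∂V/∂y.
∂V/∂x = 12x(x - 4)(x + 2); at x=-4 this is -768, so x increases.
∂V/∂y = 18(y - 4)(y - 3); at y=1 this is 108, so y decreases.
The y-coordinate has no critical point in that direction and runs off to infinity.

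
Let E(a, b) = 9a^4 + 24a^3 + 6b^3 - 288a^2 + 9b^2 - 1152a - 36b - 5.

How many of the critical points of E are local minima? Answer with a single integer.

2

E separates as a function of a plus a function of b, so ∇E=0 decouples.
∂E/∂a = 36(a - 4)(a + 2)(a + 4) = 0 at a ∈ {-4, -2, 4}; ∂E/∂b = 18(b - 1)(b + 2) = 0 at b ∈ {-2, 1}.
The Hessian is diagonal: diag(E_aa, E_bb). Second derivatives: E_aa(-4)=576, E_aa(-2)=-432, E_aa(4)=1728; E_bb(-2)=-54, E_bb(1)=54.
Local minima occur where both diagonal entries positive: (-4, 1), (4, 1). Count: 2.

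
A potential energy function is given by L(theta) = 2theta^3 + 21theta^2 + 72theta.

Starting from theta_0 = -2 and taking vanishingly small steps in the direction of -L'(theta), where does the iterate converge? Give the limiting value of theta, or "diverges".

L'(theta) = 6(theta + 3)(theta + 4), so L'(-2) = 12.
Gradient descent moves in the -L' direction, i.e. theta is decreasing.
The nearest critical point in that direction is theta = -3, where L'' = 6 > 0 (a local minimum). The iterate converges there.

-3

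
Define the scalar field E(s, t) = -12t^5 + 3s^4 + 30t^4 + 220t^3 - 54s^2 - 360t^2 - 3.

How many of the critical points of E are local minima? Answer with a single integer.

E separates as a function of s plus a function of t, so ∇E=0 decouples.
∂E/∂s = 12s(s - 3)(s + 3) = 0 at s ∈ {-3, 0, 3}; ∂E/∂t = -60t(t - 4)(t - 1)(t + 3) = 0 at t ∈ {-3, 0, 1, 4}.
The Hessian is diagonal: diag(E_ss, E_tt). Second derivatives: E_ss(-3)=216, E_ss(0)=-108, E_ss(3)=216; E_tt(-3)=5040, E_tt(0)=-720, E_tt(1)=720, E_tt(4)=-5040.
Local minima occur where both diagonal entries positive: (-3, -3), (-3, 1), (3, -3), (3, 1). Count: 4.

4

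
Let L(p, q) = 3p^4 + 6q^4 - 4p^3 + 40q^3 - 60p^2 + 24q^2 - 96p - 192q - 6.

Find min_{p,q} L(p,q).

L(p,q) separates as A(p) + B(q) − 6, so its minimum is min A + min B − 6.
A'(p) = 12(p - 4)(p + 1)(p + 2) vanishes at p ∈ {-2, -1, 4}; B'(q) = 24(q - 1)(q + 2)(q + 4) vanishes at q ∈ {-4, -2, 1}.
Local minima of A (where A''>0): A(-2)=32, A(4)=-832. Local minima of B: B(-4)=128, B(1)=-122.
So the global minimum of L is A(4) + B(1) − 6 = -832 − 122 − 6 = -960, attained at (4, 1).

-960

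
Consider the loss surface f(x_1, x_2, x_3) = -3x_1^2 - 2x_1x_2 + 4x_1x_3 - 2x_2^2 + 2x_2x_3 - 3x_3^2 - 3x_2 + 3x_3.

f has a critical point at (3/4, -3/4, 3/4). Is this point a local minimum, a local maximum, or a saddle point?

The Hessian is constant: H = [[-6, -2, 4], [-2, -4, 2], [4, 2, -6]].
Leading principal minors: Δ₁ = -6, Δ₂ = 20, Δ₃ = -64.
The minors alternate sign starting negative (−, +, −), so H is negative definite: a local maximum.

local maximum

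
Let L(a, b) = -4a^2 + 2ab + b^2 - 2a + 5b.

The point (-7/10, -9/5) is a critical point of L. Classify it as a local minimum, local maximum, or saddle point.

saddle point

The Hessian of L is constant: H = [[-8, 2], [2, 2]].
det(H) = (-8)·2 − 2² = -20.
Since det(H) < 0, H is indefinite and the critical point is a saddle point.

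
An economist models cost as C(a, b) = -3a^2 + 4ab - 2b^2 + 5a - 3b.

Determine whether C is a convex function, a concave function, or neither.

concave

C is quadratic, so its Hessian is the constant matrix H = [[-6, 4], [4, -4]].
det(H) = 8, tr(H) = -10.
det(H) > 0 and tr(H) < 0, so H is negative definite everywhere: concave.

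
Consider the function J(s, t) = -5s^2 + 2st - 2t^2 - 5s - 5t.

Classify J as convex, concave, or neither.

concave

J is quadratic, so its Hessian is the constant matrix H = [[-10, 2], [2, -4]].
det(H) = 36, tr(H) = -14.
det(H) > 0 and tr(H) < 0, so H is negative definite everywhere: concave.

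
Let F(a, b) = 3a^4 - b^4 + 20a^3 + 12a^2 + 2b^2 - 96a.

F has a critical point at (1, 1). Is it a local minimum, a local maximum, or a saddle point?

The mixed partial ∂²F/∂a∂b is 0, so the Hessian at any point is diag(F_aa, F_bb) = diag(12(3a^2 + 10a + 2), 4(-3b^2 + 1)).
At (1, 1): H = diag(180, -8).
The eigenvalues have opposite signs, so H is indefinite: a saddle point.

saddle point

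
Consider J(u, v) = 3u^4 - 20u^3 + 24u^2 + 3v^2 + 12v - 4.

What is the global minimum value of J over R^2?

-144

J(u,v) separates as P(u) + Q(v) − 4, so its minimum is min P + min Q − 4.
P'(u) = 12u(u - 4)(u - 1) vanishes at u ∈ {0, 1, 4}; Q'(v) = 6v + 12 vanishes at v ∈ {-2}.
Local minima of P (where P''>0): P(0)=0, P(4)=-128. Local minima of Q: Q(-2)=-12.
So the global minimum of J is P(4) + Q(-2) − 4 = -128 − 12 − 4 = -144, attained at (4, -2).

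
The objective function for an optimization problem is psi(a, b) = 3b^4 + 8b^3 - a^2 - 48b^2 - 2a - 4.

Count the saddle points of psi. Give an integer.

2

psi separates as a function of a plus a function of b, so ∇psi=0 decouples.
∂psi/∂a = -2(a + 1) = 0 at a ∈ {-1}; ∂psi/∂b = 12b(b - 2)(b + 4) = 0 at b ∈ {-4, 0, 2}.
The Hessian is diagonal: diag(psi_aa, psi_bb). Second derivatives: psi_aa(-1)=-2; psi_bb(-4)=288, psi_bb(0)=-96, psi_bb(2)=144.
Saddle points occur where the two diagonal entries have opposite signs: (-1, -4), (-1, 2). Count: 2.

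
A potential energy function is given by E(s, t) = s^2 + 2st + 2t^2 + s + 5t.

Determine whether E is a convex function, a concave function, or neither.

convex

E is quadratic, so its Hessian is the constant matrix H = [[2, 2], [2, 4]].
det(H) = 4, tr(H) = 6.
det(H) > 0 and tr(H) > 0, so H is positive definite everywhere: convex.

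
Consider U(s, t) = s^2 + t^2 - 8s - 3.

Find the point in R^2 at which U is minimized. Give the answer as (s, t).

(4, 0)

U(s,t) separates as P(s) + Q(t) − 3, so its minimum is min P + min Q − 3.
P'(s) = 2s - 8 vanishes at s ∈ {4}; Q'(t) = 2t vanishes at t ∈ {0}.
Local minima of P (where P''>0): P(4)=-16. Local minima of Q: Q(0)=0.
So the global minimum of U is P(4) + Q(0) − 3 = -16 + 0 − 3 = -19, attained at (4, 0).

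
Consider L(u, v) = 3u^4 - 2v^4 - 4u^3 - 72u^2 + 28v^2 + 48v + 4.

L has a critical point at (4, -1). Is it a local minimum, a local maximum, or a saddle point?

local minimum

The mixed partial ∂²L/∂u∂v is 0, so the Hessian at any point is diag(L_uu, L_vv) = diag(12(3u^2 - 2u - 12), 8(-3v^2 + 7)).
At (4, -1): H = diag(336, 32).
Both eigenvalues are positive, so H is positive definite: a local minimum.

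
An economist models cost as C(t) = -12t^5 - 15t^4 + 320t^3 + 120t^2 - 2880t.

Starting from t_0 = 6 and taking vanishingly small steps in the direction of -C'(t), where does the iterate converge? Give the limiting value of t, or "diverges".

C'(t) = -60(t - 3)(t - 2)(t + 2)(t + 4), so C'(6) = -57600.
Gradient descent moves in the -C' direction, i.e. t is increasing.
There is no critical point above t=6, and C' keeps the same sign, so the iterate runs off to +∞.

diverges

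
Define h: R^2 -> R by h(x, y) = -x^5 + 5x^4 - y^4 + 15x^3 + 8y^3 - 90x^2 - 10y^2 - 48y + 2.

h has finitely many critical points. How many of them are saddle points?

6

h separates as a function of x plus a function of y, so ∇h=0 decouples.
∂h/∂x = -5x(x - 4)(x - 3)(x + 3) = 0 at x ∈ {-3, 0, 3, 4}; ∂h/∂y = -4(y - 4)(y - 3)(y + 1) = 0 at y ∈ {-1, 3, 4}.
The Hessian is diagonal: diag(h_xx, h_yy). Second derivatives: h_xx(-3)=630, h_xx(0)=-180, h_xx(3)=90, h_xx(4)=-140; h_yy(-1)=-80, h_yy(3)=16, h_yy(4)=-20.
Saddle points occur where the two diagonal entries have opposite signs: (-3, -1), (-3, 4), (0, 3), (3, -1), (3, 4), (4, 3). Count: 6.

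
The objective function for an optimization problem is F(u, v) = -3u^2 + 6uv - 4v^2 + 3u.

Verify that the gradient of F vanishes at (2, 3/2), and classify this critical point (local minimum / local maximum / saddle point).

local maximum

∇F = (-6u + 6v + 3, 6u - 8v); substituting (2, 3/2) gives ∇F = (0, 0), so (2, 3/2) is indeed a critical point.
The Hessian of F is constant: H = [[-6, 6], [6, -8]].
det(H) = (-6)·(-8) − 6² = 12.
det(H) > 0 and tr(H) = -14 < 0, so H is negative definite and the point is a local maximum.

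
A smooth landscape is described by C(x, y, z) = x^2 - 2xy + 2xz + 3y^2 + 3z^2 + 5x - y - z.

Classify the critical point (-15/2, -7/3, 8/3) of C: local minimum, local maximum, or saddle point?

The Hessian is constant: H = [[2, -2, 2], [-2, 6, 0], [2, 0, 6]].
Leading principal minors: Δ₁ = 2, Δ₂ = 8, Δ₃ = 24.
All leading minors are positive, so H is positive definite: a local minimum.

local minimum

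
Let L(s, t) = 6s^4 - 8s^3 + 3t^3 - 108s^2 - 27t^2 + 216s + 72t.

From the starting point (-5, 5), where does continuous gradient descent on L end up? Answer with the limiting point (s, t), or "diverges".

L is separable, so gradient descent decouples: s follows -∂L/∂s, t follows -∂L/∂t.
∂L/∂s = 24(s - 3)(s - 1)(s + 3); at s=-5 this is -2304, so s increases.
∂L/∂t = 9(t - 4)(t - 2); at t=5 this is 27, so t decreases.
s converges to its nearest critical value -3 (a local min of the s-part); t converges to 4. The iterate converges to (-3, 4).

(-3, 4)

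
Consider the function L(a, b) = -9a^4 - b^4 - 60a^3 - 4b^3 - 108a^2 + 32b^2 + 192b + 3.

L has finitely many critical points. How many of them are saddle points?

4

L separates as a function of a plus a function of b, so ∇L=0 decouples.
∂L/∂a = -36a(a + 2)(a + 3) = 0 at a ∈ {-3, -2, 0}; ∂L/∂b = -4(b - 4)(b + 3)(b + 4) = 0 at b ∈ {-4, -3, 4}.
The Hessian is diagonal: diag(L_aa, L_bb). Second derivatives: L_aa(-3)=-108, L_aa(-2)=72, L_aa(0)=-216; L_bb(-4)=-32, L_bb(-3)=28, L_bb(4)=-224.
Saddle points occur where the two diagonal entries have opposite signs: (-3, -3), (-2, -4), (-2, 4), (0, -3). Count: 4.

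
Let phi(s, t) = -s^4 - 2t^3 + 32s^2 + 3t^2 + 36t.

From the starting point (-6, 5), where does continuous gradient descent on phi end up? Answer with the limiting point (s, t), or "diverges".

phi is separable, so gradient descent decouples: s follows -∂phi/∂s, t follows -∂phi/∂t.
∂phi/∂s = -4s(s - 4)(s + 4); at s=-6 this is 480, so s decreases.
∂phi/∂t = -6(t - 3)(t + 2); at t=5 this is -84, so t increases.
The s-coordinate has no critical point in that direction and runs off to infinity.

diverges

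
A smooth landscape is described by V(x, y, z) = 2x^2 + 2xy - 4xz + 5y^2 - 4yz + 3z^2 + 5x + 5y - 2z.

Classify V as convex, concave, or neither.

convex

V is quadratic, so its Hessian is the constant matrix H = [[4, 2, -4], [2, 10, -4], [-4, -4, 6]].
Leading principal minors: 4, 36, 56.
All positive ⇒ H ≻ 0 ⇒ convex.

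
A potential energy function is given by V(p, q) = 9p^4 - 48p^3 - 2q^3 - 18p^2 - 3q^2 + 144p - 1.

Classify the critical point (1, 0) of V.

The mixed partial ∂²V/∂p∂q is 0, so the Hessian at any point is diag(V_pp, V_qq) = diag(36(3p^2 - 8p - 1), -6(2q + 1)).
At (1, 0): H = diag(-216, -6).
Both eigenvalues are negative, so H is negative definite: a local maximum.

local maximum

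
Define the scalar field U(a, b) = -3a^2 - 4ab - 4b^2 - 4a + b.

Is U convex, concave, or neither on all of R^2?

U is quadratic, so its Hessian is the constant matrix H = [[-6, -4], [-4, -8]].
det(H) = 32, tr(H) = -14.
det(H) > 0 and tr(H) < 0, so H is negative definite everywhere: concave.

concave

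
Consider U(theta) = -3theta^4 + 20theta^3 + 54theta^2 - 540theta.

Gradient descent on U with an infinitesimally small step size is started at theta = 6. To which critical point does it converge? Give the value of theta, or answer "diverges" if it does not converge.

diverges

U'(theta) = -12(theta - 5)(theta - 3)(theta + 3), so U'(6) = -324.
Gradient descent moves in the -U' direction, i.e. theta is increasing.
There is no critical point above theta=6, and U' keeps the same sign, so the iterate runs off to +∞.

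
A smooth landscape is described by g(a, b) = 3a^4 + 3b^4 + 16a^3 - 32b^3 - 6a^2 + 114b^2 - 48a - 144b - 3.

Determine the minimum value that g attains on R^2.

-222

g(a,b) separates as P(a) + Q(b) − 3, so its minimum is min P + min Q − 3.
P'(a) = 12(a - 1)(a + 1)(a + 4) vanishes at a ∈ {-4, -1, 1}; Q'(b) = 12(b - 4)(b - 3)(b - 1) vanishes at b ∈ {1, 3, 4}.
Local minima of P (where P''>0): P(-4)=-160, P(1)=-35. Local minima of Q: Q(1)=-59, Q(4)=-32.
So the global minimum of g is P(-4) + Q(1) − 3 = -160 − 59 − 3 = -222, attained at (-4, 1).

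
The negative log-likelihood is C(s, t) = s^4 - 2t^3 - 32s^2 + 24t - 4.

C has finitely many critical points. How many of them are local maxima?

1

C separates as a function of s plus a function of t, so ∇C=0 decouples.
∂C/∂s = 4s(s - 4)(s + 4) = 0 at s ∈ {-4, 0, 4}; ∂C/∂t = -6(t - 2)(t + 2) = 0 at t ∈ {-2, 2}.
The Hessian is diagonal: diag(C_ss, C_tt). Second derivatives: C_ss(-4)=128, C_ss(0)=-64, C_ss(4)=128; C_tt(-2)=24, C_tt(2)=-24.
Local maxima occur where both diagonal entries negative: (0, 2). Count: 1.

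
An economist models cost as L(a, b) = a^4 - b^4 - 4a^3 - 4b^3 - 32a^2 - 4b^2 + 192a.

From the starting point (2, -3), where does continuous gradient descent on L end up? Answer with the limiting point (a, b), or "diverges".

diverges

L is separable, so gradient descent decouples: a follows -∂L/∂a, b follows -∂L/∂b.
∂L/∂a = 4(a - 4)(a - 3)(a + 4); at a=2 this is 48, so a decreases.
∂L/∂b = -4b(b + 1)(b + 2); at b=-3 this is 24, so b decreases.
The b-coordinate has no critical point in that direction and runs off to infinity.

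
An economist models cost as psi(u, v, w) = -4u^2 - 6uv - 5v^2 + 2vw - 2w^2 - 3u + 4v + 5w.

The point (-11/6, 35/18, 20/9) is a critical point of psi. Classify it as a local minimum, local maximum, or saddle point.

local maximum

The Hessian is constant: H = [[-8, -6, 0], [-6, -10, 2], [0, 2, -4]].
Leading principal minors: Δ₁ = -8, Δ₂ = 44, Δ₃ = -144.
The minors alternate sign starting negative (−, +, −), so H is negative definite: a local maximum.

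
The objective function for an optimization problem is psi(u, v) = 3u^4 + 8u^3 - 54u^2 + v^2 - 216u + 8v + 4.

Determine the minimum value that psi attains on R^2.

psi(u,v) separates as P(u) + Q(v) + 4, so its minimum is min P + min Q + 4.
P'(u) = 12(u - 3)(u + 2)(u + 3) vanishes at u ∈ {-3, -2, 3}; Q'(v) = 2v + 8 vanishes at v ∈ {-4}.
Local minima of P (where P''>0): P(-3)=189, P(3)=-675. Local minima of Q: Q(-4)=-16.
So the global minimum of psi is P(3) + Q(-4) + 4 = -675 − 16 + 4 = -687, attained at (3, -4).

-687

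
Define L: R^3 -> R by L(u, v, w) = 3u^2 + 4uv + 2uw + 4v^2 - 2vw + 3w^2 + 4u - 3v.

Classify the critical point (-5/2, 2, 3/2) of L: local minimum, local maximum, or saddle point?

The Hessian is constant: H = [[6, 4, 2], [4, 8, -2], [2, -2, 6]].
Leading principal minors: Δ₁ = 6, Δ₂ = 32, Δ₃ = 104.
All leading minors are positive, so H is positive definite: a local minimum.

local minimum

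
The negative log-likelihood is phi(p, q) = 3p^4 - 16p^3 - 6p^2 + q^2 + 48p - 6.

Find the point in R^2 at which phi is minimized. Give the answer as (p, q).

(4, 0)

phi(p,q) separates as A(p) + B(q) − 6, so its minimum is min A + min B − 6.
A'(p) = 12(p - 4)(p - 1)(p + 1) vanishes at p ∈ {-1, 1, 4}; B'(q) = 2q vanishes at q ∈ {0}.
Local minima of A (where A''>0): A(-1)=-35, A(4)=-160. Local minima of B: B(0)=0.
So the global minimum of phi is A(4) + B(0) − 6 = -160 + 0 − 6 = -166, attained at (4, 0).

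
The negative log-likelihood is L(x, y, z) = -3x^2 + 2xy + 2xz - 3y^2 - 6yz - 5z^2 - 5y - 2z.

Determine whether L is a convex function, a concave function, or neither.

concave

L is quadratic, so its Hessian is the constant matrix H = [[-6, 2, 2], [2, -6, -6], [2, -6, -10]].
Leading principal minors: -6, 32, -128.
Signs alternate −, +, − ⇒ H ≺ 0 ⇒ concave.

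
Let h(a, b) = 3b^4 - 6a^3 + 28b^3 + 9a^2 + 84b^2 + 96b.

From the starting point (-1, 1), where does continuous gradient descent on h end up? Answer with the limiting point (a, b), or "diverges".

(0, -1)

h is separable, so gradient descent decouples: a follows -∂h/∂a, b follows -∂h/∂b.
∂h/∂a = -18a(a - 1); at a=-1 this is -36, so a increases.
∂h/∂b = 12(b + 1)(b + 2)(b + 4); at b=1 this is 360, so b decreases.
a converges to its nearest critical value 0 (a local min of the a-part); b converges to -1. The iterate converges to (0, -1).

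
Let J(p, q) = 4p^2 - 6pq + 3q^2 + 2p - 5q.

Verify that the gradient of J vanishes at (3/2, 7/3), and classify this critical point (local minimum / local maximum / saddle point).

∇J = (8p - 6q + 2, -6p + 6q - 5); substituting (3/2, 7/3) gives ∇J = (0, 0), so (3/2, 7/3) is indeed a critical point.
The Hessian of J is constant: H = [[8, -6], [-6, 6]].
det(H) = 8·6 − (-6)² = 12.
det(H) > 0 and tr(H) = 14 > 0, so H is positive definite and the point is a local minimum.

local minimum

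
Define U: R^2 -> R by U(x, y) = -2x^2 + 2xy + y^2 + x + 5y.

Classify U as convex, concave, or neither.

U is quadratic, so its Hessian is the constant matrix H = [[-4, 2], [2, 2]].
det(H) = -12, tr(H) = -2.
det(H) < 0, so H is indefinite: neither convex nor concave.

neither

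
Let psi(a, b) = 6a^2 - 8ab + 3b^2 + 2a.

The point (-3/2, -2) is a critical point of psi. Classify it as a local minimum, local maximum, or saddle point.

The Hessian of psi is constant: H = [[12, -8], [-8, 6]].
det(H) = 12·6 − (-8)² = 8.
det(H) > 0 and tr(H) = 18 > 0, so H is positive definite and the point is a local minimum.

local minimum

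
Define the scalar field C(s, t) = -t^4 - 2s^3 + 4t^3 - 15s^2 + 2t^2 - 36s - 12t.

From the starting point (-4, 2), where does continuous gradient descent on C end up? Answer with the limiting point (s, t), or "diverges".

C is separable, so gradient descent decouples: s follows -∂C/∂s, t follows -∂C/∂t.
∂C/∂s = -6(s + 2)(s + 3); at s=-4 this is -12, so s increases.
∂C/∂t = -4(t - 3)(t - 1)(t + 1); at t=2 this is 12, so t decreases.
s converges to its nearest critical value -3 (a local min of the s-part); t converges to 1. The iterate converges to (-3, 1).

(-3, 1)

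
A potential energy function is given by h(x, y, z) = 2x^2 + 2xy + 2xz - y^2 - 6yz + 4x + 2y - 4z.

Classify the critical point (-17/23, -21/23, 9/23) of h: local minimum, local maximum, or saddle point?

saddle point

The Hessian is constant: H = [[4, 2, 2], [2, -2, -6], [2, -6, 0]].
Leading principal minors: Δ₁ = 4, Δ₂ = -12, Δ₃ = -184.
The minors fit neither the all-positive nor the alternating-sign pattern, so H is indefinite: a saddle point.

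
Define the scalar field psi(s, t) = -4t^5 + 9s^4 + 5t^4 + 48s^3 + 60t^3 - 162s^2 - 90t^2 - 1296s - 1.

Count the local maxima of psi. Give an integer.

2

psi separates as a function of s plus a function of t, so ∇psi=0 decouples.
∂psi/∂s = 36(s - 3)(s + 3)(s + 4) = 0 at s ∈ {-4, -3, 3}; ∂psi/∂t = -20t(t - 3)(t - 1)(t + 3) = 0 at t ∈ {-3, 0, 1, 3}.
The Hessian is diagonal: diag(psi_ss, psi_tt). Second derivatives: psi_ss(-4)=252, psi_ss(-3)=-216, psi_ss(3)=1512; psi_tt(-3)=1440, psi_tt(0)=-180, psi_tt(1)=160, psi_tt(3)=-720.
Local maxima occur where both diagonal entries negative: (-3, 0), (-3, 3). Count: 2.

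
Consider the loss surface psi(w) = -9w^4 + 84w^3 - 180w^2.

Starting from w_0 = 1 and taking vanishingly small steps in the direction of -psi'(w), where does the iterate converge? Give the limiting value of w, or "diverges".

2

psi'(w) = -36w(w - 5)(w - 2), so psi'(1) = -144.
Gradient descent moves in the -psi' direction, i.e. w is increasing.
The nearest critical point in that direction is w = 2, where psi'' = 216 > 0 (a local minimum). The iterate converges there.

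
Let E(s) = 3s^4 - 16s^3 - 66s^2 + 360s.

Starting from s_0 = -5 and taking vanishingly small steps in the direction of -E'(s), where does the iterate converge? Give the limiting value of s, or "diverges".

-3

E'(s) = 12(s - 5)(s - 2)(s + 3), so E'(-5) = -1680.
Gradient descent moves in the -E' direction, i.e. s is increasing.
The nearest critical point in that direction is s = -3, where E'' = 480 > 0 (a local minimum). The iterate converges there.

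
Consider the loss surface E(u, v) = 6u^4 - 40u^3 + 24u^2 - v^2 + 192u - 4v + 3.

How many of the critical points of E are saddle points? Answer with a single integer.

2

E separates as a function of u plus a function of v, so ∇E=0 decouples.
∂E/∂u = 24(u - 4)(u - 2)(u + 1) = 0 at u ∈ {-1, 2, 4}; ∂E/∂v = -2(v + 2) = 0 at v ∈ {-2}.
The Hessian is diagonal: diag(E_uu, E_vv). Second derivatives: E_uu(-1)=360, E_uu(2)=-144, E_uu(4)=240; E_vv(-2)=-2.
Saddle points occur where the two diagonal entries have opposite signs: (-1, -2), (4, -2). Count: 2.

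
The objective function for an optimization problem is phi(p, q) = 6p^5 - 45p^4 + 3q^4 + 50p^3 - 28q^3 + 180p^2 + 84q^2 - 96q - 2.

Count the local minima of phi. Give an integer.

4

phi separates as a function of p plus a function of q, so ∇phi=0 decouples.
∂phi/∂p = 30p(p - 4)(p - 3)(p + 1) = 0 at p ∈ {-1, 0, 3, 4}; ∂phi/∂q = 12(q - 4)(q - 2)(q - 1) = 0 at q ∈ {1, 2, 4}.
The Hessian is diagonal: diag(phi_pp, phi_qq). Second derivatives: phi_pp(-1)=-600, phi_pp(0)=360, phi_pp(3)=-360, phi_pp(4)=600; phi_qq(1)=36, phi_qq(2)=-24, phi_qq(4)=72.
Local minima occur where both diagonal entries positive: (0, 1), (0, 4), (4, 1), (4, 4). Count: 4.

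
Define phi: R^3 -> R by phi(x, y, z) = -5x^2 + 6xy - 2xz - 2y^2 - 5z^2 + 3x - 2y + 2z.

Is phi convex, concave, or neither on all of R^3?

phi is quadratic, so its Hessian is the constant matrix H = [[-10, 6, -2], [6, -4, 0], [-2, 0, -10]].
Leading principal minors: -10, 4, -24.
Signs alternate −, +, − ⇒ H ≺ 0 ⇒ concave.

concave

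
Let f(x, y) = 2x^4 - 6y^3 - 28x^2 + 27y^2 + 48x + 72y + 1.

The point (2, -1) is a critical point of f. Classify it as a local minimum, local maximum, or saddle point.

The mixed partial ∂²f/∂x∂y is 0, so the Hessian at any point is diag(f_xx, f_yy) = diag(8(3x^2 - 7), 18(-2y + 3)).
At (2, -1): H = diag(40, 90).
Both eigenvalues are positive, so H is positive definite: a local minimum.

local minimum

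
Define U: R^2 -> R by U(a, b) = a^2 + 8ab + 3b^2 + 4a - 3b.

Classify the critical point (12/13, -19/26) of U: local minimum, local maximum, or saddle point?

The Hessian of U is constant: H = [[2, 8], [8, 6]].
det(H) = 2·6 − 8² = -52.
Since det(H) < 0, H is indefinite and the critical point is a saddle point.

saddle point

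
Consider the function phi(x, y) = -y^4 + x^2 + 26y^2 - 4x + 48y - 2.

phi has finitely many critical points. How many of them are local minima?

1

phi separates as a function of x plus a function of y, so ∇phi=0 decouples.
∂phi/∂x = 2(x - 2) = 0 at x ∈ {2}; ∂phi/∂y = -4(y - 4)(y + 1)(y + 3) = 0 at y ∈ {-3, -1, 4}.
The Hessian is diagonal: diag(phi_xx, phi_yy). Second derivatives: phi_xx(2)=2; phi_yy(-3)=-56, phi_yy(-1)=40, phi_yy(4)=-140.
Local minima occur where both diagonal entries positive: (2, -1). Count: 1.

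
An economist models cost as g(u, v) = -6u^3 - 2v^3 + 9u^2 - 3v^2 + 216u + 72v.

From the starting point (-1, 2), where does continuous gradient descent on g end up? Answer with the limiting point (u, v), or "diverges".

g is separable, so gradient descent decouples: u follows -∂g/∂u, v follows -∂g/∂v.
∂g/∂u = -18(u - 4)(u + 3); at u=-1 this is 180, so u decreases.
∂g/∂v = -6(v - 3)(v + 4); at v=2 this is 36, so v decreases.
u converges to its nearest critical value -3 (a local min of the u-part); v converges to -4. The iterate converges to (-3, -4).

(-3, -4)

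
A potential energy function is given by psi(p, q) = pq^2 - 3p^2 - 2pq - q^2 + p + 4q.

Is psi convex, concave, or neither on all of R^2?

neither

The term pq^2 is cubic, so the Hessian is not constant.
∂²psi/∂q² = 2p - 2, which takes both signs as p varies (negative for sufficiently negative p). A diagonal entry of the Hessian changing sign means the Hessian is neither positive- nor negative-semidefinite on all of R^2.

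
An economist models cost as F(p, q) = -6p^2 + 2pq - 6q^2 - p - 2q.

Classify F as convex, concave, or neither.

concave

F is quadratic, so its Hessian is the constant matrix H = [[-12, 2], [2, -12]].
det(H) = 140, tr(H) = -24.
det(H) > 0 and tr(H) < 0, so H is negative definite everywhere: concave.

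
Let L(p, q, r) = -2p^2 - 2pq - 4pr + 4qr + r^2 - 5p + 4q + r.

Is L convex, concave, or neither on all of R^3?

L is quadratic, so its Hessian is the constant matrix H = [[-4, -2, -4], [-2, 0, 4], [-4, 4, 2]].
Leading principal minors: -4, -4, 120.
Neither pattern holds ⇒ H is indefinite ⇒ neither convex nor concave.

neither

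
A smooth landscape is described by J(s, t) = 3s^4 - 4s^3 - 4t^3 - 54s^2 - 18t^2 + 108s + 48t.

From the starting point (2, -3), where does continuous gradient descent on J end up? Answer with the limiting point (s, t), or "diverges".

J is separable, so gradient descent decouples: s follows -∂J/∂s, t follows -∂J/∂t.
∂J/∂s = 12(s - 3)(s - 1)(s + 3); at s=2 this is -60, so s increases.
∂J/∂t = -12(t - 1)(t + 4); at t=-3 this is 48, so t decreases.
s converges to its nearest critical value 3 (a local min of the s-part); t converges to -4. The iterate converges to (3, -4).

(3, -4)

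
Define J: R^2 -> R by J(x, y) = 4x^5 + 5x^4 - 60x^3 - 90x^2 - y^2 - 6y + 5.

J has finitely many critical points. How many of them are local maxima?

J separates as a function of x plus a function of y, so ∇J=0 decouples.
∂J/∂x = 20x(x - 3)(x + 1)(x + 3) = 0 at x ∈ {-3, -1, 0, 3}; ∂J/∂y = -2(y + 3) = 0 at y ∈ {-3}.
The Hessian is diagonal: diag(J_xx, J_yy). Second derivatives: J_xx(-3)=-720, J_xx(-1)=160, J_xx(0)=-180, J_xx(3)=1440; J_yy(-3)=-2.
Local maxima occur where both diagonal entries negative: (-3, -3), (0, -3). Count: 2.

2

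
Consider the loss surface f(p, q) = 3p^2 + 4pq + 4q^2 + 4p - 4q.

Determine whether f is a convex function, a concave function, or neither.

f is quadratic, so its Hessian is the constant matrix H = [[6, 4], [4, 8]].
det(H) = 32, tr(H) = 14.
det(H) > 0 and tr(H) > 0, so H is positive definite everywhere: convex.

convex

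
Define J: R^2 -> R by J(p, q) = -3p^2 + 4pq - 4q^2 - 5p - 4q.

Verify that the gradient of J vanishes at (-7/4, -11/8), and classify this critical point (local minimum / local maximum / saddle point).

∇J = (-6p + 4q - 5, 4p - 8q - 4); substituting (-7/4, -11/8) gives ∇J = (0, 0), so (-7/4, -11/8) is indeed a critical point.
The Hessian of J is constant: H = [[-6, 4], [4, -8]].
det(H) = (-6)·(-8) − 4² = 32.
det(H) > 0 and tr(H) = -14 < 0, so H is negative definite and the point is a local maximum.

local maximum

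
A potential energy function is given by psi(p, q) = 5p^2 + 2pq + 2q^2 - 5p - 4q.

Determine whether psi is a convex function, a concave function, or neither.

psi is quadratic, so its Hessian is the constant matrix H = [[10, 2], [2, 4]].
det(H) = 36, tr(H) = 14.
det(H) > 0 and tr(H) > 0, so H is positive definite everywhere: convex.

convex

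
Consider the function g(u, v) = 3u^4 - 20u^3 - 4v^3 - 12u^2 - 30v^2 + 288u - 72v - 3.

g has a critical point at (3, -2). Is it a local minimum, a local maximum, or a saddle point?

The mixed partial ∂²g/∂u∂v is 0, so the Hessian at any point is diag(g_uu, g_vv) = diag(12(3u^2 - 10u - 2), -12(2v + 5)).
At (3, -2): H = diag(-60, -12).
Both eigenvalues are negative, so H is negative definite: a local maximum.

local maximum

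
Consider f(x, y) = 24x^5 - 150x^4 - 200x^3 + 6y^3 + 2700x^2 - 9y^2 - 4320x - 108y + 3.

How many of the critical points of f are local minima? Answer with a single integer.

f separates as a function of x plus a function of y, so ∇f=0 decouples.
∂f/∂x = 120(x - 4)(x - 3)(x - 1)(x + 3) = 0 at x ∈ {-3, 1, 3, 4}; ∂f/∂y = 18(y - 3)(y + 2) = 0 at y ∈ {-2, 3}.
The Hessian is diagonal: diag(f_xx, f_yy). Second derivatives: f_xx(-3)=-20160, f_xx(1)=2880, f_xx(3)=-1440, f_xx(4)=2520; f_yy(-2)=-90, f_yy(3)=90.
Local minima occur where both diagonal entries positive: (1, 3), (4, 3). Count: 2.

2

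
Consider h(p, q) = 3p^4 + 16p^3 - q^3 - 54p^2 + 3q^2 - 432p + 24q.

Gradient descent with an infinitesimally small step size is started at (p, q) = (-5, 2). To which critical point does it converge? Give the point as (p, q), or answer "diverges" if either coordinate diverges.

(-4, -2)

h is separable, so gradient descent decouples: p follows -∂h/∂p, q follows -∂h/∂q.
∂h/∂p = 12(p - 3)(p + 3)(p + 4); at p=-5 this is -192, so p increases.
∂h/∂q = -3(q - 4)(q + 2); at q=2 this is 24, so q decreases.
p converges to its nearest critical value -4 (a local min of the p-part); q converges to -2. The iterate converges to (-4, -2).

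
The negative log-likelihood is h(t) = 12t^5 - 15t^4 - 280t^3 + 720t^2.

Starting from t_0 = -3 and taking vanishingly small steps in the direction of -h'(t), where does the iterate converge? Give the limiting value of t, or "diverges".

0

h'(t) = 60t(t - 3)(t - 2)(t + 4), so h'(-3) = -5400.
Gradient descent moves in the -h' direction, i.e. t is increasing.
The nearest critical point in that direction is t = 0, where h'' = 1440 > 0 (a local minimum). The iterate converges there.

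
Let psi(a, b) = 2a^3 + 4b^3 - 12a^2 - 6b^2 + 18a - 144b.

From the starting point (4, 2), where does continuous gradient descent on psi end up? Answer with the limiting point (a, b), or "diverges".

psi is separable, so gradient descent decouples: a follows -∂psi/∂a, b follows -∂psi/∂b.
∂psi/∂a = 6(a - 3)(a - 1); at a=4 this is 18, so a decreases.
∂psi/∂b = 12(b - 4)(b + 3); at b=2 this is -120, so b increases.
a converges to its nearest critical value 3 (a local min of the a-part); b converges to 4. The iterate converges to (3, 4).

(3, 4)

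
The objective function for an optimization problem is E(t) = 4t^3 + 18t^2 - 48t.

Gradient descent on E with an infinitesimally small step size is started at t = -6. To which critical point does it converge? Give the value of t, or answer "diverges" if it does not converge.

diverges

E'(t) = 12(t - 1)(t + 4), so E'(-6) = 168.
Gradient descent moves in the -E' direction, i.e. t is decreasing.
There is no critical point below t=-6, and E' keeps the same sign, so the iterate runs off to −∞.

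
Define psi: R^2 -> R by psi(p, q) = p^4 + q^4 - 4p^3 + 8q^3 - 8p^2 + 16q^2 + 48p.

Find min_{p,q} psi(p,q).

psi(p,q) separates as A(p) + B(q), so its minimum is min A + min B.
A'(p) = 4(p - 3)(p - 2)(p + 2) vanishes at p ∈ {-2, 2, 3}; B'(q) = 4q(q + 2)(q + 4) vanishes at q ∈ {-4, -2, 0}.
Local minima of A (where A''>0): A(-2)=-80, A(3)=45. Local minima of B: B(-4)=0, B(0)=0.
So the global minimum of psi is A(-2) + B(-4) = -80 + 0 = -80, attained at (-2, -4).

-80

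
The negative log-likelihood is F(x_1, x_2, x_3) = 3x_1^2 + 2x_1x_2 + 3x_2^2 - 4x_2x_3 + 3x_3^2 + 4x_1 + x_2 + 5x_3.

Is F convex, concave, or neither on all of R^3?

convex

F is quadratic, so its Hessian is the constant matrix H = [[6, 2, 0], [2, 6, -4], [0, -4, 6]].
Leading principal minors: 6, 32, 96.
All positive ⇒ H ≻ 0 ⇒ convex.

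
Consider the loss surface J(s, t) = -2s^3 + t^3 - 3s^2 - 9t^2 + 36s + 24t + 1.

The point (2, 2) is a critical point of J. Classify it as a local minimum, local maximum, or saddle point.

The mixed partial ∂²J/∂s∂t is 0, so the Hessian at any point is diag(J_ss, J_tt) = diag(-6(2s + 1), 6(t - 3)).
At (2, 2): H = diag(-30, -6).
Both eigenvalues are negative, so H is negative definite: a local maximum.

local maximum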